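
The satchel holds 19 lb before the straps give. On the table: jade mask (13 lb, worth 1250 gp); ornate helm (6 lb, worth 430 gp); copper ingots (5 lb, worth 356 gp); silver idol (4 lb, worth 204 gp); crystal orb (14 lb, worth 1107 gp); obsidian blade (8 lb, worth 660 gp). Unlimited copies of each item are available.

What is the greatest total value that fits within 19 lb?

Ranking by ratio (value/lb): jade mask 96.15, obsidian blade 82.50, crystal orb 79.07, ornate helm 71.67.
Best packing: jade mask + ornate helm — 19 lb, 1680 total.
That's the maximum — no swap from here does better than 1680.

1680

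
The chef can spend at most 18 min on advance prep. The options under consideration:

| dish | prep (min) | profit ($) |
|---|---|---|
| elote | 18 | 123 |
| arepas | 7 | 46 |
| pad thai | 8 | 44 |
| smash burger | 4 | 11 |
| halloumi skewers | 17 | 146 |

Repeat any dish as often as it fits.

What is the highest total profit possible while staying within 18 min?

146

Ranking by ratio (profit/min): halloumi skewers 8.59, elote 6.83, arepas 6.57.
Halloumi skewers uses 17 of the 18 min and totals 146.
Nothing else within 18 min beats 146.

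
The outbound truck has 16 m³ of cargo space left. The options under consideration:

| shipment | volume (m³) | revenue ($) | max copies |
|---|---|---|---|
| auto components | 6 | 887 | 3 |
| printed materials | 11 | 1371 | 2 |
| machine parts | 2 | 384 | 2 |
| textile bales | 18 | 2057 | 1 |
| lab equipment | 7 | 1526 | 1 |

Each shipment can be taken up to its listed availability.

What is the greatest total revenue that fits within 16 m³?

2797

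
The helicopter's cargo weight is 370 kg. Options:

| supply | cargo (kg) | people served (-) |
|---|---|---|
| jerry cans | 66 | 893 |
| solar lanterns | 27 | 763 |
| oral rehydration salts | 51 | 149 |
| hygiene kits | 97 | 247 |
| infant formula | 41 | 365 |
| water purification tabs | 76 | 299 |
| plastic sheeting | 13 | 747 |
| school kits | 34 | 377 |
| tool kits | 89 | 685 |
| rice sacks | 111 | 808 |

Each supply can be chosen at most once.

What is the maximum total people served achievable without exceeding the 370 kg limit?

4273

A density-first pass picks jerry cans + solar lanterns + infant formula + water purification tabs + plastic sheeting + school kits + tool kits — 4129 at 346 kg.
Replace infant formula and water purification tabs with rice sacks: the trade gains 144 net, giving 4273 at 340 kg.
The spare 30 kg is too small for any remaining supply, and no exchange beats 4273.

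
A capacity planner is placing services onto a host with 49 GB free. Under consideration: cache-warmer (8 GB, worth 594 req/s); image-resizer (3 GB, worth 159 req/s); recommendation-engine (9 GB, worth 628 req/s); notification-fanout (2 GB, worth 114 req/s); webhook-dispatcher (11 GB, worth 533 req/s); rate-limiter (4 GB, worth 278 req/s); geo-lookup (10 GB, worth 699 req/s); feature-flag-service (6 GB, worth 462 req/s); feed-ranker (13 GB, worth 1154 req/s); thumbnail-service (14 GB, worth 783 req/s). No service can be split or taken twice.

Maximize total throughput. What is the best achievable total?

3696

A density-first pass picks cache-warmer + recommendation-engine + notification-fanout + geo-lookup + feature-flag-service + feed-ranker — 3651 at 48 GB.
Dropping notification-fanout frees 2 GB; slotting in image-resizer (3 GB) lifts the total to 3696 at 49 GB.
Next best is cache-warmer + recommendation-engine + notification-fanout + geo-lookup + feature-flag-service + feed-ranker at 3651 (48 GB) — short by 45.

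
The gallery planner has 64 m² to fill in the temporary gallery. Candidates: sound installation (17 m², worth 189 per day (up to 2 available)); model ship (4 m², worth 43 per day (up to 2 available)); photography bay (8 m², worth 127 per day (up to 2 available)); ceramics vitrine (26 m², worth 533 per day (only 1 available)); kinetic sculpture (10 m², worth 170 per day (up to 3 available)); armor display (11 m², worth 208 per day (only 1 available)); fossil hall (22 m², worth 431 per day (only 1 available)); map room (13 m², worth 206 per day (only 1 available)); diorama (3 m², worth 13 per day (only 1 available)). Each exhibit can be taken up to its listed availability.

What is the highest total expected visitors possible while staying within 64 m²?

1218

Filling by ratio: model ship + ceramics vitrine + armor display + fossil hall for 1215, with 1 m² left unused.
Replace model ship and armor display with 2×photography bay: the trade gains 3 net, giving 1218 at 64 m².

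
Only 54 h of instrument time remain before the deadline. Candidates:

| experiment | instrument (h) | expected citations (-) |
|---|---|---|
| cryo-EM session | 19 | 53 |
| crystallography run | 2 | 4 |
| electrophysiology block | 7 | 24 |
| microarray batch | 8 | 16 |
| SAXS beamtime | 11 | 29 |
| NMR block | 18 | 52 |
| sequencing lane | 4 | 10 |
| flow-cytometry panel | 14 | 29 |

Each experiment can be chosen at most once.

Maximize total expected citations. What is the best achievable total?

Ranking by ratio (expected citations/h): electrophysiology block 3.43, NMR block 2.89, cryo-EM session 2.79, SAXS beamtime 2.64.
Taking the top-ratio experiments first gives cryo-EM session + crystallography run + electrophysiology block + NMR block + sequencing lane for 143 (50 h).
The 4 h tied up in sequencing lane is better spent on microarray batch — total rises to 149 (54 h).
Next best is cryo-EM session + crystallography run + SAXS beamtime + NMR block + sequencing lane at 148 (54 h) — short by 1.

149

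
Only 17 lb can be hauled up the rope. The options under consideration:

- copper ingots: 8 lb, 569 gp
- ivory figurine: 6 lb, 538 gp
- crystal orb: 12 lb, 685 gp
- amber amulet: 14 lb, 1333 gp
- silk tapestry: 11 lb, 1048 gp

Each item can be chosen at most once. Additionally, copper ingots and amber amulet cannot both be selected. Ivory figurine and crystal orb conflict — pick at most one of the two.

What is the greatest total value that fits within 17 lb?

Ivory figurine + silk tapestry uses 17 of the 17 lb and totals 1586.
Every other selection either busts 17 lb or breaks a pairing rule or fails to beat 1586.

1586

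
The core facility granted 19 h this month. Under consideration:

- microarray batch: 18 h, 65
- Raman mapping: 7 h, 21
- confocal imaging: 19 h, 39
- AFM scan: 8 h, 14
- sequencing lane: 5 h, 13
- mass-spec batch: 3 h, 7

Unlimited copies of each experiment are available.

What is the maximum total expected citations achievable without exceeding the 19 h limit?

65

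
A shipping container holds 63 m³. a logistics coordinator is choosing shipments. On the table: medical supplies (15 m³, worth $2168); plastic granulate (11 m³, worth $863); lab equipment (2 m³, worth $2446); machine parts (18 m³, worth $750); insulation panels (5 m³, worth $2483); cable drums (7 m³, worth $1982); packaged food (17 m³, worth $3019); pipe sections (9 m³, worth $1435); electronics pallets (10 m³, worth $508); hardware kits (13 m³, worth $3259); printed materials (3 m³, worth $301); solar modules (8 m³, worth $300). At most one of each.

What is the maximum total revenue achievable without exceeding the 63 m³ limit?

15658

Taking the top-ratio shipments first gives lab equipment + insulation panels + cable drums + packaged food + pipe sections + hardware kits + printed materials for 14925 (56 m³).
The 9 m³ tied up in pipe sections is better spent on medical supplies — total rises to 15658 (62 m³).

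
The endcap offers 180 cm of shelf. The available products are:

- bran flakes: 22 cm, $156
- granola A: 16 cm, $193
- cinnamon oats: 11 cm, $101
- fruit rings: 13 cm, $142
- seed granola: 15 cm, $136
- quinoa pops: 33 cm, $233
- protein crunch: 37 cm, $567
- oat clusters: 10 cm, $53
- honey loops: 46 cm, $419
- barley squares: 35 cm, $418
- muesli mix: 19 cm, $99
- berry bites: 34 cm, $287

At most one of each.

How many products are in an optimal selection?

7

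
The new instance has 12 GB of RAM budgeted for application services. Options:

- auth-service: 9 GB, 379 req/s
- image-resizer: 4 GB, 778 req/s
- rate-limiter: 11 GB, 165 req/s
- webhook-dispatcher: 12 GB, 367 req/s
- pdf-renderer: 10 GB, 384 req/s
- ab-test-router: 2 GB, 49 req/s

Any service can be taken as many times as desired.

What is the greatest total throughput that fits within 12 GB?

2334

Best packing: 3×image-resizer — 12 GB, 2334 total.
Nothing else within 12 GB beats 2334.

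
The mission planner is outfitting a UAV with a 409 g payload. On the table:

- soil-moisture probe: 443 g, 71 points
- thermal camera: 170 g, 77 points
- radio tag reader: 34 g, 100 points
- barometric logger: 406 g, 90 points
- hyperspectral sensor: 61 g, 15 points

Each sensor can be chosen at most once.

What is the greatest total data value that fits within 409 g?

Thermal camera + radio tag reader + hyperspectral sensor uses 265 of the 409 g and totals 192.
The closest alternative, thermal camera + radio tag reader, reaches only 177.

192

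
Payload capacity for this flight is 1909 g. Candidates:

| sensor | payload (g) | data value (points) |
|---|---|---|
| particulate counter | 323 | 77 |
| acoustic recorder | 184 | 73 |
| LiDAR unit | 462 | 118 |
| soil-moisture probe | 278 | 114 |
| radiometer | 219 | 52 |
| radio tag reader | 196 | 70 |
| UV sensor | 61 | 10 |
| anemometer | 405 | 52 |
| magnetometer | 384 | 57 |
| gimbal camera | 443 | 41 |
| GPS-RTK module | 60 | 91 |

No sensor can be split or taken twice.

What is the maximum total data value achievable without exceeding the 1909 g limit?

605

Best packing: particulate counter + acoustic recorder + LiDAR unit + soil-moisture probe + radiometer + radio tag reader + UV sensor + GPS-RTK module — 1783 g, 605 total.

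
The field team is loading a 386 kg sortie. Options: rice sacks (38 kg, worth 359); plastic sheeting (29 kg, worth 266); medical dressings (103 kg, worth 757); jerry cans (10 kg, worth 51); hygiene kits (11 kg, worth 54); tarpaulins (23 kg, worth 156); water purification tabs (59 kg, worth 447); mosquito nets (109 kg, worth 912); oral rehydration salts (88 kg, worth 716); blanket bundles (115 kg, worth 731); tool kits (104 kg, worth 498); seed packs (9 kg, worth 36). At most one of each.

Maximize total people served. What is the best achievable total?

3097

Ranking by ratio (people served/kg): rice sacks 9.45, plastic sheeting 9.17, mosquito nets 8.37.
Greedy by ratio would take rice sacks + plastic sheeting + jerry cans + hygiene kits + tarpaulins + water purification tabs + mosquito nets + oral rehydration salts + seed packs: 376 kg used, total 2997.
The 93 kg tied up in hygiene kits and tarpaulins and water purification tabs is better spent on medical dressings — total rises to 3097 (386 kg).
Runner-up rice sacks + plastic sheeting + medical dressings + hygiene kits + mosquito nets + oral rehydration salts tops out at 3064.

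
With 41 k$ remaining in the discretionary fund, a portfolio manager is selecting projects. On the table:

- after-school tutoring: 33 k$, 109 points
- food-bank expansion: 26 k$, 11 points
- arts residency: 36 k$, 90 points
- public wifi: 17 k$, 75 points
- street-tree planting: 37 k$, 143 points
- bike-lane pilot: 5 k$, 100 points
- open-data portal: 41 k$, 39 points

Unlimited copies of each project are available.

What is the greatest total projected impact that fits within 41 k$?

Density check — bike-lane pilot 20.00, public wifi 4.41, street-tree planting 3.86, after-school tutoring 3.30 are the best per k$.
Best packing: 8×bike-lane pilot — 40 k$, 800 total.
The spare 1 k$ is too small for any remaining project, and no exchange beats 800.

800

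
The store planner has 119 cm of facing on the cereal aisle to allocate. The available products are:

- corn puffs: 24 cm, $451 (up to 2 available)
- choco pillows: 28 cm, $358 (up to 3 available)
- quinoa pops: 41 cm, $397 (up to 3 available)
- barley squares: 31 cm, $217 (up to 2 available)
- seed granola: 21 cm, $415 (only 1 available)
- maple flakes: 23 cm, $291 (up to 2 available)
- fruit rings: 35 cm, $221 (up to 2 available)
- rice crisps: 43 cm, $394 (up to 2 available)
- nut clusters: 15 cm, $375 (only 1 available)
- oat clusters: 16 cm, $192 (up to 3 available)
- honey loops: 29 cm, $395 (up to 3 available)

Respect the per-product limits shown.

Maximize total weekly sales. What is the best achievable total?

2087

Density check — nut clusters 25.00, seed granola 19.76, corn puffs 18.79 are the best per cm.
2×corn puffs + seed granola + nut clusters + honey loops uses 113 of the 119 cm and totals 2087.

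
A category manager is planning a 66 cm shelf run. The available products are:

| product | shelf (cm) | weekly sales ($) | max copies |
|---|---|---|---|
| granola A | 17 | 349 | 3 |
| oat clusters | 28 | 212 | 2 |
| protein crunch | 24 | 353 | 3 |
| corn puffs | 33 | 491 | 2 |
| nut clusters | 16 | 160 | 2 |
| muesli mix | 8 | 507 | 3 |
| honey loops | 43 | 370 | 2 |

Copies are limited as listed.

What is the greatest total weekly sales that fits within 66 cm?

Density check — muesli mix 63.38, granola A 20.53, corn puffs 14.88 are the best per cm.
Taking the top-ratio products first gives 2×granola A + 3×muesli mix for 2219 (58 cm).
Replace granola A with protein crunch: the trade gains 4 net, giving 2223 at 65 cm.

2223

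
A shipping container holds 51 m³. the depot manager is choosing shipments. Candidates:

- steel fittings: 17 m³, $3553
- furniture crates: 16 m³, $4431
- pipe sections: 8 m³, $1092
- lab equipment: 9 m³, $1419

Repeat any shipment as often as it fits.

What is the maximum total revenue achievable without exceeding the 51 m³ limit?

3×furniture crates uses 48 of the 51 m³ and totals 13293.
Nothing else within 51 m³ beats 13293.

13293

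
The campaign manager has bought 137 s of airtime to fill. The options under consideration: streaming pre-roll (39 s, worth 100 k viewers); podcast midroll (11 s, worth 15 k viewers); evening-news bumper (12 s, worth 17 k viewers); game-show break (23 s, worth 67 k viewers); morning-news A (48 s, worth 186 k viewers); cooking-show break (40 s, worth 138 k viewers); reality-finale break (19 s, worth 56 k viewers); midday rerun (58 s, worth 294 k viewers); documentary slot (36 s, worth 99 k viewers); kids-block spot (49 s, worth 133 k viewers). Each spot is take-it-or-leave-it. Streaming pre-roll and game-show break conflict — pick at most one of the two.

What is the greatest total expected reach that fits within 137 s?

553

By expected reach per s: midday rerun 5.07, morning-news A 3.88, cooking-show break 3.45 lead.
Best packing: evening-news bumper + morning-news A + reality-finale break + midday rerun — 137 s, 553 total.
No other feasible combination exceeds 553.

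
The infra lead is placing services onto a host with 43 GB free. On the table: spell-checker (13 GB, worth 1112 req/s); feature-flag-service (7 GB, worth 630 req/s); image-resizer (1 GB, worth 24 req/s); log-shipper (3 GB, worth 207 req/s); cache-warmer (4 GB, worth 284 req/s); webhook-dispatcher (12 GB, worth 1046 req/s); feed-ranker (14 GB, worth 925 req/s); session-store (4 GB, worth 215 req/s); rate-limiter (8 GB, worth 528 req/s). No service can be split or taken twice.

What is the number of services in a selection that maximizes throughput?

Best achievable throughput is 3523.
For example spell-checker + feature-flag-service + log-shipper + webhook-dispatcher + rate-limiter achieves it, using 43 GB.
All optima have 5 services.

5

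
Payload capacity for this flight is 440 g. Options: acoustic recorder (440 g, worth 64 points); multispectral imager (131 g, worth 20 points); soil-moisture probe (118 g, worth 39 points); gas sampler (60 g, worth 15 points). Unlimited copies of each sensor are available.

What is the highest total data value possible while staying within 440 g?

132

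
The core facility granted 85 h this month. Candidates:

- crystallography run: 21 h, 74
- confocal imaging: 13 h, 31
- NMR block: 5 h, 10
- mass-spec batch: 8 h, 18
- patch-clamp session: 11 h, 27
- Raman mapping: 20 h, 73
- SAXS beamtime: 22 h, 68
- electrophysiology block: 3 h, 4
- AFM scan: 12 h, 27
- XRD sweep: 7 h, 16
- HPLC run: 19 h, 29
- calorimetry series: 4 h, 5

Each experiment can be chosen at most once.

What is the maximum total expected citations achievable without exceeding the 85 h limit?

264

Taking the top-ratio experiments first gives crystallography run + patch-clamp session + Raman mapping + SAXS beamtime + electrophysiology block + XRD sweep for 262 (84 h).
A better packing is crystallography run + confocal imaging + mass-spec batch + Raman mapping + SAXS beamtime: 84 h, total 264.
Crystallography run + mass-spec batch + patch-clamp session + Raman mapping + SAXS beamtime + electrophysiology block (85 h) also reaches 264 — a tie, but nothing goes higher.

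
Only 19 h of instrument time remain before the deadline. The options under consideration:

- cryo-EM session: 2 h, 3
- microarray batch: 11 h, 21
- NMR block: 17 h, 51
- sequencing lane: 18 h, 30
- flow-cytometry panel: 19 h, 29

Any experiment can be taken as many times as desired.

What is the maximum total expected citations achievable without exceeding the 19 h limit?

54

Density check — NMR block 3.00, microarray batch 1.91, sequencing lane 1.67, flow-cytometry panel 1.53 are the best per h.
Cryo-EM session + NMR block uses 19 of the 19 h and totals 54.
Every other selection either busts 19 h or fails to beat 54.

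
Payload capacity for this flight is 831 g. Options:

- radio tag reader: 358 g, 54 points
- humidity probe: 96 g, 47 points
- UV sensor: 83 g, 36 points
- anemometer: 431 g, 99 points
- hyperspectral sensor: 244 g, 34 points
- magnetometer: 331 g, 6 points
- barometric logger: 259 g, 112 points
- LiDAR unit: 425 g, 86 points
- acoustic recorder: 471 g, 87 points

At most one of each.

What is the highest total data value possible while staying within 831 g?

258

Ranking by ratio (data value/g): humidity probe 0.49, UV sensor 0.43, barometric logger 0.43, anemometer 0.23.
A density-first pass picks radio tag reader + humidity probe + UV sensor + barometric logger — 249 at 796 g.
Dropping radio tag reader and UV sensor frees 441 g; slotting in anemometer (431 g) lifts the total to 258 at 786 g.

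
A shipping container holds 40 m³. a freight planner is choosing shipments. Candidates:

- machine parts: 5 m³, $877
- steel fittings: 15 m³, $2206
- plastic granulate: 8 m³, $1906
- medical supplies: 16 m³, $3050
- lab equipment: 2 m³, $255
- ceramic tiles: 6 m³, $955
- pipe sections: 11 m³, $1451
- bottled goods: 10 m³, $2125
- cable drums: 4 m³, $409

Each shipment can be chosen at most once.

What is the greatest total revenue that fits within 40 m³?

8036

The ratio heuristic lands on machine parts + plastic granulate + medical supplies + bottled goods (7958) but leaves 1 m³ idle.
Replace machine parts with ceramic tiles: the trade gains 78 net, giving 8036 at 40 m³.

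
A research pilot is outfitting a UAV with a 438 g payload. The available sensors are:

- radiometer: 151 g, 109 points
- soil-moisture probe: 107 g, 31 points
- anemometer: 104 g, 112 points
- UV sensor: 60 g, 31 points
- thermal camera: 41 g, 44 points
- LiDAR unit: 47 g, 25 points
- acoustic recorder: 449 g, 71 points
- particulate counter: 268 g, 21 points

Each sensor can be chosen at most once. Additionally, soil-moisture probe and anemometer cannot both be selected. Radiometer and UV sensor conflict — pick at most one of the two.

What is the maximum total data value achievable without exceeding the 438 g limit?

290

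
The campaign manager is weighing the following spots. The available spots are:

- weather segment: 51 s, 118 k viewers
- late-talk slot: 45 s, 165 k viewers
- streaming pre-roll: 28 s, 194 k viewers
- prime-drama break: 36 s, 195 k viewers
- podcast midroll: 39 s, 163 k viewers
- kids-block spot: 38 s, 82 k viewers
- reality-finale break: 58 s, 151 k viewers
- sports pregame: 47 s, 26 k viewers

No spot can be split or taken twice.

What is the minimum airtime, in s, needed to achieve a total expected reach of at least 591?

141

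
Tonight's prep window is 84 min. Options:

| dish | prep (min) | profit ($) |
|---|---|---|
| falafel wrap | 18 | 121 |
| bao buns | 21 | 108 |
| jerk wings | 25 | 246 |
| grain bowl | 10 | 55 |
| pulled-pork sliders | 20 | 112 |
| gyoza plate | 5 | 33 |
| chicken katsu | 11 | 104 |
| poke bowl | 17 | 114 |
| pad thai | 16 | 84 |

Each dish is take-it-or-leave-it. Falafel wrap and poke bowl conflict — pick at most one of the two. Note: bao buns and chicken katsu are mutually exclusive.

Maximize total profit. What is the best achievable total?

638

Falafel wrap + jerk wings + grain bowl + pulled-pork sliders + chicken katsu uses 84 of the 84 min and totals 638.
Runner-up jerk wings + grain bowl + gyoza plate + chicken katsu + poke bowl + pad thai tops out at 636.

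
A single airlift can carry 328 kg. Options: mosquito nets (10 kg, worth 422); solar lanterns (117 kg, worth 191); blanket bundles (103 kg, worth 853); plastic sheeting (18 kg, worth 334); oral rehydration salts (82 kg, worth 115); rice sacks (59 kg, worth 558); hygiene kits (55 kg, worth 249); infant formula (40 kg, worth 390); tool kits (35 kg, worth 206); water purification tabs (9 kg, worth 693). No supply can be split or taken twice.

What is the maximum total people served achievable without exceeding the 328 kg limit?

Greedy by ratio would take mosquito nets + blanket bundles + plastic sheeting + rice sacks + infant formula + tool kits + water purification tabs: 274 kg used, total 3456.
Replace tool kits with hygiene kits: the trade gains 43 net, giving 3499 at 294 kg.
The closest alternative, mosquito nets + blanket bundles + plastic sheeting + rice sacks + infant formula + tool kits + water purification tabs, reaches only 3456.

3499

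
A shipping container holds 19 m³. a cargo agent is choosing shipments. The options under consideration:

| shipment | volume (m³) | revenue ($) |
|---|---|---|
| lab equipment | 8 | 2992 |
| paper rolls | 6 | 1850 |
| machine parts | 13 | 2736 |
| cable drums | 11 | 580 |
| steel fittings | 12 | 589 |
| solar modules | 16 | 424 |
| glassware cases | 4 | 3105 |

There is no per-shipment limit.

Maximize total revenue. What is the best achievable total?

By revenue per m³: glassware cases 776.25, lab equipment 374.00, paper rolls 308.33, machine parts 210.46 lead.
Best packing: 4×glassware cases — 16 m³, 12420 total.

12420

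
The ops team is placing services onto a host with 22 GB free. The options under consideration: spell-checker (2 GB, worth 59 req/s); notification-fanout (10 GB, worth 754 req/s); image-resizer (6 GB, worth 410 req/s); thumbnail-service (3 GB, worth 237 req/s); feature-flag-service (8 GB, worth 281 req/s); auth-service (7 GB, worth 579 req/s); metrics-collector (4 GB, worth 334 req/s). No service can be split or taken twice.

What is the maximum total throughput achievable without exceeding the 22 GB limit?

Ranking by ratio (throughput/GB): metrics-collector 83.50, auth-service 82.71, thumbnail-service 79.00, notification-fanout 75.40.
Greedy by ratio would take spell-checker + image-resizer + thumbnail-service + auth-service + metrics-collector: 22 GB used, total 1619.
The 11 GB tied up in spell-checker and image-resizer and thumbnail-service is better spent on notification-fanout — total rises to 1667 (21 GB).
Every other selection either busts 22 GB or fails to beat 1667.

1667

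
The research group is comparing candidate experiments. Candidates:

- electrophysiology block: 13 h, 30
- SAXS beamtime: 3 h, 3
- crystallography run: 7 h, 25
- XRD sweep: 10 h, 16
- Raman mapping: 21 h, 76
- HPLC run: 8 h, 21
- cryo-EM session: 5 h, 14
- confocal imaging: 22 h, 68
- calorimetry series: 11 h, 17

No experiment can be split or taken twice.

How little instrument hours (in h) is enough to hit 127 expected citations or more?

41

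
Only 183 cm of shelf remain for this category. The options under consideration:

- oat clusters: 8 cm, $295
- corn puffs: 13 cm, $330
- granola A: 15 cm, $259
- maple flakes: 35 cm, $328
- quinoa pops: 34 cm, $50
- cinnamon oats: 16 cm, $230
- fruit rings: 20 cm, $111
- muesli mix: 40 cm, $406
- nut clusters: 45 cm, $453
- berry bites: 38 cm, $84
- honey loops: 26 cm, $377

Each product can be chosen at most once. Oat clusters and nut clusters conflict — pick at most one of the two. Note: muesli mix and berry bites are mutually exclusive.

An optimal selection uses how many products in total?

Optimal total is 2336.
oat clusters + corn puffs + granola A + maple flakes + cinnamon oats + fruit rings + muesli mix + honey loops hits 2336 at 173 cm.
Any selection reaching 2336 contains exactly 8 products.

8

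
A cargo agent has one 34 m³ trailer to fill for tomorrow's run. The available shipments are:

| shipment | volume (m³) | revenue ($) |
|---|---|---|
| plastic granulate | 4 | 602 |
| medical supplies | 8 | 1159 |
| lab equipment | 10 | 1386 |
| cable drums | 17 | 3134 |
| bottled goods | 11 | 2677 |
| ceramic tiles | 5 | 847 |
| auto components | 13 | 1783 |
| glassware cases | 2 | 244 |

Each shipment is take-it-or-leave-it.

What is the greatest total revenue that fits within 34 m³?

6658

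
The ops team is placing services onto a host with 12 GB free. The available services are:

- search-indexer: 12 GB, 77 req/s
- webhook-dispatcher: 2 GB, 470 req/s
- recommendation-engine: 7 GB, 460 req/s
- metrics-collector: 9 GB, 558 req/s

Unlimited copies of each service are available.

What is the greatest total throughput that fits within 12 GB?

2820

Taking 6×webhook-dispatcher: 12 GB used, 2820 in throughput.
No other feasible combination exceeds 2820.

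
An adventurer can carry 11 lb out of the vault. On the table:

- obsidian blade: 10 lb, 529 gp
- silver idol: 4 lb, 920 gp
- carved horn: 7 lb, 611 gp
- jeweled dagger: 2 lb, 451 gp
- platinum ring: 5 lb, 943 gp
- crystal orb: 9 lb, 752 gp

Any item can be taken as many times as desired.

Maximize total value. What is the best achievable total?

Taking the top-ratio items first gives 2×silver idol + jeweled dagger for 2291 (10 lb).
The 4 lb tied up in silver idol is better spent on platinum ring — total rises to 2314 (11 lb).
No other feasible combination exceeds 2314.

2314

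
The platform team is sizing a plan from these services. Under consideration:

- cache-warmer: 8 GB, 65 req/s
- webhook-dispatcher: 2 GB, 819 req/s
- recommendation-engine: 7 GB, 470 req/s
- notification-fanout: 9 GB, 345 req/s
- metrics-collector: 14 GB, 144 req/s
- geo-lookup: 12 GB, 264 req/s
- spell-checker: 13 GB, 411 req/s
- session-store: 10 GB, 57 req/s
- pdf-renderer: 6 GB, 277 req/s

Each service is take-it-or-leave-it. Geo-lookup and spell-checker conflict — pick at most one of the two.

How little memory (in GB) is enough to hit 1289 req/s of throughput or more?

Look for the lowest-memory combination reaching 1289.
webhook-dispatcher + recommendation-engine: 1289 throughput at 9 GB.
Any bundle with less than 9 GB falls short of 1289.

9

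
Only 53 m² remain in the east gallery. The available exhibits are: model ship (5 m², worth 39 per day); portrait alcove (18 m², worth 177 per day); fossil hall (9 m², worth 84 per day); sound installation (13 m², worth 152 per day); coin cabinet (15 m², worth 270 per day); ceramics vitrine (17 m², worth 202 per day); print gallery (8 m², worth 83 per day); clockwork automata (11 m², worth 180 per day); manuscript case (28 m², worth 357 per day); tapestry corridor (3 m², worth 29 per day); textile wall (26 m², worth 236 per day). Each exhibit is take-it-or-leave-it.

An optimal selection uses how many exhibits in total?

The maximum expected visitors within 53 m² is 736.
One optimal bundle: fossil hall + coin cabinet + ceramics vitrine + clockwork automata (52 m²).
Every optimal selection uses 4 exhibits.

4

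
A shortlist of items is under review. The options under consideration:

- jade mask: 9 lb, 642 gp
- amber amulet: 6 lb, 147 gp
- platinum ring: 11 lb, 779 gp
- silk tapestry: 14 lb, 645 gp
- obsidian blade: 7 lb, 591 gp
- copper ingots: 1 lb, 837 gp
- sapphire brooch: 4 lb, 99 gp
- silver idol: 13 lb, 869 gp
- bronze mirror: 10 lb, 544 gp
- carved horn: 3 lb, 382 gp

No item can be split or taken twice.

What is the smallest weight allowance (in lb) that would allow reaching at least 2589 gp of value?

22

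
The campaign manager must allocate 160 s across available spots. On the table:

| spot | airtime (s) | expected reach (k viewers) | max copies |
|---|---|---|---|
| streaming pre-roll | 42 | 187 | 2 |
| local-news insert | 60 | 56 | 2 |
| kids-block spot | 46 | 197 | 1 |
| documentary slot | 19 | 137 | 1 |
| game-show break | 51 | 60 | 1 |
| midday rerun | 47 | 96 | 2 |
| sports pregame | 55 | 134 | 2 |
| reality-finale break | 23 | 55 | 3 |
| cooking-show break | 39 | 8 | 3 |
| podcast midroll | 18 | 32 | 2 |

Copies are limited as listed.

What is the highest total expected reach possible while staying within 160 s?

708

Taking 2×streaming pre-roll + kids-block spot + documentary slot: 149 s used, 708 in expected reach.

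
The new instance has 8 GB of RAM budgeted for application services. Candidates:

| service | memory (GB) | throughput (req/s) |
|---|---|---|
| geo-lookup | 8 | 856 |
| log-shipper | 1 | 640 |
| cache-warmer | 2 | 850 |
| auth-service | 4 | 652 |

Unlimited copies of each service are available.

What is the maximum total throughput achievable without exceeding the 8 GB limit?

5120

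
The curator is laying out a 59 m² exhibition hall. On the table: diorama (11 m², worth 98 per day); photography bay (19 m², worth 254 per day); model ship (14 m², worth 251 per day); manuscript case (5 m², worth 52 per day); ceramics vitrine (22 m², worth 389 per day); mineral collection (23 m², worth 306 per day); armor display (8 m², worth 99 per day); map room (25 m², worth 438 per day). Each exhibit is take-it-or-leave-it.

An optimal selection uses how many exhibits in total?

Best achievable expected visitors is 946.
model ship + ceramics vitrine + mineral collection hits 946 at 59 m².
All optima have 3 exhibits.

3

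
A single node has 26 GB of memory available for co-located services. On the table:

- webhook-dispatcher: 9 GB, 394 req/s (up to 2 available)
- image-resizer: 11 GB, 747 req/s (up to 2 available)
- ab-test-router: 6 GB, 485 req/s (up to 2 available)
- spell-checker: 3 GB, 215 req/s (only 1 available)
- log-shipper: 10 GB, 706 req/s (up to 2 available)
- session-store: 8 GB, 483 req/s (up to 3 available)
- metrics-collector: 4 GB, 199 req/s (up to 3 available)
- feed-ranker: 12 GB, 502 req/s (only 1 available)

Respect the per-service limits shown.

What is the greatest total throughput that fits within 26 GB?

1932

Taking the top-ratio services first gives 2×ab-test-router + spell-checker + log-shipper for 1891 (25 GB).
The 10 GB tied up in log-shipper is better spent on image-resizer — total rises to 1932 (26 GB).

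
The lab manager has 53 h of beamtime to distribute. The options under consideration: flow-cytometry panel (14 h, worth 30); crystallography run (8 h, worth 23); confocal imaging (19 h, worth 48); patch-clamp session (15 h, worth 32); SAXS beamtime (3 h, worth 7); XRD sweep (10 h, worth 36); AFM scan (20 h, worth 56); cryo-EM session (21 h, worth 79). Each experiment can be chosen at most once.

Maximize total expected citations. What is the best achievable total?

By expected citations per h: cryo-EM session 3.76, XRD sweep 3.60, crystallography run 2.88 lead.
A density-first pass picks crystallography run + SAXS beamtime + XRD sweep + cryo-EM session — 145 at 42 h.
Dropping crystallography run and SAXS beamtime frees 11 h; slotting in AFM scan (20 h) lifts the total to 171 at 51 h.
Runner-up confocal imaging + SAXS beamtime + XRD sweep + cryo-EM session tops out at 170.

171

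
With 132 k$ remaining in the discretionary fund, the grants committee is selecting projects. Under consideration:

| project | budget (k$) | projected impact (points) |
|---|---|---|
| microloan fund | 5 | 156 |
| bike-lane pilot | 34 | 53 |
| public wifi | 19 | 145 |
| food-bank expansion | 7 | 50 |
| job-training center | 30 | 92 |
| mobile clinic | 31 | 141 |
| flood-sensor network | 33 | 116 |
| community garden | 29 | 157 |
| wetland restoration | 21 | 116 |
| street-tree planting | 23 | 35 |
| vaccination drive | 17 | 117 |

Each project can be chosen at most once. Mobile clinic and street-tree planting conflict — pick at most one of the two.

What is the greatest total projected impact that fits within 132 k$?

882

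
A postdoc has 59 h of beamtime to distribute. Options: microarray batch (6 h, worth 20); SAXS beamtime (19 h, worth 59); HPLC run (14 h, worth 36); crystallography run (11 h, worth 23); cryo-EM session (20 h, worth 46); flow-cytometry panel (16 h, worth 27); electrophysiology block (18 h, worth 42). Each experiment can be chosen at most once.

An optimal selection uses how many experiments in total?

4

The maximum expected citations within 59 h is 161.
For example microarray batch + SAXS beamtime + HPLC run + cryo-EM session achieves it, using 59 h.
Any selection reaching 161 contains exactly 4 experiments.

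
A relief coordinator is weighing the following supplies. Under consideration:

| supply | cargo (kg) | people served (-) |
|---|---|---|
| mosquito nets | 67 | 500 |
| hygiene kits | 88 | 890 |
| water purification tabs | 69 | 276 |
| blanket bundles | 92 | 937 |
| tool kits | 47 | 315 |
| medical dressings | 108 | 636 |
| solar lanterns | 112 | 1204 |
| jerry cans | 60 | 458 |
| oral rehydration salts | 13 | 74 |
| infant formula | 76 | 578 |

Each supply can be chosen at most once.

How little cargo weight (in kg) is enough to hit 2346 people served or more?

Need the lightest bundle worth ≥ 2346.
hygiene kits + tool kits + solar lanterns reaches 2409 using 247 kg.
Any bundle with less than 247 kg falls short of 2346.

247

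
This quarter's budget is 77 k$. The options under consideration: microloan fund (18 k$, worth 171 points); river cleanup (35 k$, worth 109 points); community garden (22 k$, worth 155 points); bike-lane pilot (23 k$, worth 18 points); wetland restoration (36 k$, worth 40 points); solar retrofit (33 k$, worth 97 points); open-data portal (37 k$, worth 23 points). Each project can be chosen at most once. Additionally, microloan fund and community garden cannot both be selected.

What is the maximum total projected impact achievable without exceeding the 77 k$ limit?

Best packing: microloan fund + river cleanup + bike-lane pilot — 76 k$, 298 total.
The closest alternative, microloan fund + bike-lane pilot + solar retrofit, reaches only 286.

298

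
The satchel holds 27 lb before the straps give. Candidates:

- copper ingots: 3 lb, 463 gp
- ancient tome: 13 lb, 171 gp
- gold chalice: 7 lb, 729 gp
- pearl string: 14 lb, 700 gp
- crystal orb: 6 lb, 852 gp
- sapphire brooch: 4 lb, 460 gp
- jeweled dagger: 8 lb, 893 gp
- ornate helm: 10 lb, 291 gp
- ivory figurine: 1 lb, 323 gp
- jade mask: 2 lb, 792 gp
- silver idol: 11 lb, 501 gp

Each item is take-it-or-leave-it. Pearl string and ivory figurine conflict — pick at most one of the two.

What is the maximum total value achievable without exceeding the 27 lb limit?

4052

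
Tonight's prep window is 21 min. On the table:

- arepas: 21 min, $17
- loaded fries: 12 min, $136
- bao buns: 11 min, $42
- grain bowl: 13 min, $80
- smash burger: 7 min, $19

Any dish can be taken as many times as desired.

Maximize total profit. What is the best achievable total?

155

Loaded fries + smash burger uses 19 of the 21 min and totals 155.
That's the maximum — no swap from here does better than 155.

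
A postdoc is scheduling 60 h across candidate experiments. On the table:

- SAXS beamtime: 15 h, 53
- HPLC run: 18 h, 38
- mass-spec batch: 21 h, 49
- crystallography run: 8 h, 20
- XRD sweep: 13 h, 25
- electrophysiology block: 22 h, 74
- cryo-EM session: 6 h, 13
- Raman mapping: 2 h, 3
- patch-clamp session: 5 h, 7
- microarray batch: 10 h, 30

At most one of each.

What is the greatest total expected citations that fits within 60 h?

184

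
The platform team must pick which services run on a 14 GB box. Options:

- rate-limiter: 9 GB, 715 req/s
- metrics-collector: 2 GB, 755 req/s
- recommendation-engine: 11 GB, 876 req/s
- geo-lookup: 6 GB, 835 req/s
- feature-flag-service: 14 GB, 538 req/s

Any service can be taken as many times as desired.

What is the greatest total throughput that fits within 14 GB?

The ratio ordering already packs tightly: 7×metrics-collector, 14 GB, 5285.
That's the maximum — no swap from here does better than 5285.

5285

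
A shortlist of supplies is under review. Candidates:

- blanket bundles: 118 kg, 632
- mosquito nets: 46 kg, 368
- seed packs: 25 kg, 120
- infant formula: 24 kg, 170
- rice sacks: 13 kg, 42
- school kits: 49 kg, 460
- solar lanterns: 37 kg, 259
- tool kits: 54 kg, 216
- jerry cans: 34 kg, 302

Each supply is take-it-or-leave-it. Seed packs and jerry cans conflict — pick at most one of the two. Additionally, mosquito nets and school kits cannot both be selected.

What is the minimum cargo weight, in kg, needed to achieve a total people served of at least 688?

Need the lightest bundle worth ≥ 688.
Taking school kits + jerry cans gives 762 (≥ 688) for 83 kg.
Any bundle with less than 83 kg falls short of 688.

83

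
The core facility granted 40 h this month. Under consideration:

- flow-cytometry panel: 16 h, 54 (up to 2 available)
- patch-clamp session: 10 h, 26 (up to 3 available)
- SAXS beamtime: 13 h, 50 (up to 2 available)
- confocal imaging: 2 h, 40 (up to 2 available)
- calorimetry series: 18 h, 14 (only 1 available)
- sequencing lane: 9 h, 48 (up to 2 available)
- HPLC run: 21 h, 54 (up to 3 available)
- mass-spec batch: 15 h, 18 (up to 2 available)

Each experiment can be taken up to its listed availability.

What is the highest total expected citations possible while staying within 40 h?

The ratio heuristic lands on SAXS beamtime + 2×confocal imaging + 2×sequencing lane (226) but leaves 5 h idle.
Replace SAXS beamtime with flow-cytometry panel: the trade gains 4 net, giving 230 at 38 h.

230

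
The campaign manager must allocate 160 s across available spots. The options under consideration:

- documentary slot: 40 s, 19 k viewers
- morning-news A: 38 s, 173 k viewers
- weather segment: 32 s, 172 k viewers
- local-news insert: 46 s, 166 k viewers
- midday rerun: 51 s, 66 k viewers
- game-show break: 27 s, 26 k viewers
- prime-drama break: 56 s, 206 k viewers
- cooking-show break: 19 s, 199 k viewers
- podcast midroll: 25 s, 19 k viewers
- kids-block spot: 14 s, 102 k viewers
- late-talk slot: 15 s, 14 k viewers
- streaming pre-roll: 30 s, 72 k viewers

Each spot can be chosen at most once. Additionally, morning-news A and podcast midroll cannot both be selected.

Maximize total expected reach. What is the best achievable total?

Taking morning-news A + weather segment + prime-drama break + cooking-show break + kids-block spot: 159 s used, 852 in expected reach.
The closest alternative, morning-news A + weather segment + local-news insert + cooking-show break + kids-block spot, reaches only 812.

852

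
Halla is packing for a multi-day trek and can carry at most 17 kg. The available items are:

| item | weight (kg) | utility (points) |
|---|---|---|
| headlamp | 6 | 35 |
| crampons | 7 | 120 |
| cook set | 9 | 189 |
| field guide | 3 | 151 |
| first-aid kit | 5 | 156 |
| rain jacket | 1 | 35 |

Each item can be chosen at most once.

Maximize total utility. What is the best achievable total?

Ranking by ratio (utility/kg): field guide 50.33, rain jacket 35.00, first-aid kit 31.20, cook set 21.00.
A density-first pass picks crampons + field guide + first-aid kit + rain jacket — 462 at 16 kg.
The 8 kg tied up in crampons and rain jacket is better spent on cook set — total rises to 496 (17 kg).
The closest alternative, crampons + field guide + first-aid kit + rain jacket, reaches only 462.

496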